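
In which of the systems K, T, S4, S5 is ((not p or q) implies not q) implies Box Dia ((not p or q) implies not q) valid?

S5-tableau for the negation not (((not p or q) implies not q) implies Box Dia ((not p or q) implies not q)):
1. not (((not p or q) implies not q) implies Box Dia ((not p or q) implies not q)), 0
2. (not p or q) implies not q, 0   [neg-implies-rule on 1]
3. not Box Dia ((not p or q) implies not q), 0   [neg-implies-rule on 1]
4. not (not p or q), 0   [implies-rule on 2 (branches; this branch)]
5. p, 0   [neg-or-rule on 4]
6. not q, 0   [neg-or-rule on 4]
7. not Dia ((not p or q) implies not q), 1   [neg-Box-rule on 3: fresh world 1, 0R1]
8. not ((not p or q) implies not q), 0   [neg-Dia-rule on 7 via 1R0]
9. not p or q, 0   [neg-implies-rule on 8]
10. q, 0   [neg-implies-rule on 8]
Accessibility: 0R0, 0R1, 1R0, 1R1
Branch closes: q and not q both at 0.
Every branch closes (one shown): valid in S5.
S4-tableau for the negation not (((not p or q) implies not q) implies Box Dia ((not p or q) implies not q)):
1. not (((not p or q) implies not q) implies Box Dia ((not p or q) implies not q)), 0
2. (not p or q) implies not q, 0   [neg-implies-rule on 1]
3. not Box Dia ((not p or q) implies not q), 0   [neg-implies-rule on 1]
4. not q, 0   [implies-rule on 2 (branches; this branch)]
5. not Dia ((not p or q) implies not q), 1   [neg-Box-rule on 3: fresh world 1, 0R1]
6. not ((not p or q) implies not q), 1   [neg-Dia-rule on 5 via 1R1]
7. not p or q, 1   [neg-implies-rule on 6]
8. q, 1   [neg-implies-rule on 6]
Accessibility: 0R0, 0R1, 1R1
Complete open branch: countermodel on an S4-frame, so not valid in S4, nor in K, T (the same frame is also a K-frame and a T-frame).

S5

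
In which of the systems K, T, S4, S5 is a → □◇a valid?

S5-tableau for the negation ¬(a → □◇a):
1. ¬(a → □◇a), w0
2. a, w0
3. ¬□◇a, w0
4. ¬◇a, w1
5. ¬a, w0
Accessibility: w0Rw0, w0Rw1, w1Rw0, w1Rw1
Branch closes: a and ¬a both at w0.
Every branch closes (one shown): valid in S5.
S4-tableau for the negation ¬(a → □◇a):
1. ¬(a → □◇a), w0
2. a, w0
3. ¬□◇a, w0
4. ¬◇a, w1
5. ¬a, w1
Accessibility: w0Rw0, w0Rw1, w1Rw1
Complete open branch: countermodel on an S4-frame, so not valid in S4, nor in K, T (the same frame is also a K-frame and a T-frame).

S5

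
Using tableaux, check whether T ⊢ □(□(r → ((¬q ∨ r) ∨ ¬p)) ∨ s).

Valid in T

Tableau for the negation ¬□(□(r → ((¬q ∨ r) ∨ ¬p)) ∨ s):
1. ¬□(□(r → ((¬q ∨ r) ∨ ¬p)) ∨ s), u
2. ¬(□(r → ((¬q ∨ r) ∨ ¬p)) ∨ s), v
3. ¬□(r → ((¬q ∨ r) ∨ ¬p)), v
4. ¬s, v
5. ¬(r → ((¬q ∨ r) ∨ ¬p)), w
6. r, w
7. ¬((¬q ∨ r) ∨ ¬p), w
8. ¬(¬q ∨ r), w
9. p, w
10. q, w
11. ¬r, w
Accessibility: uRu, uRv, vRv, vRw, wRw
Branch closes: r and ¬r both at w.
All branches of the negation close; one closing branch shown above.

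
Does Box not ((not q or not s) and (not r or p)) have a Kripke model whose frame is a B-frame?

1. Box not ((not q or not s) and (not r or p)), w0
2. not ((not q or not s) and (not r or p)), w0
3. not (not r or p), w0
4. r, w0
5. not p, w0
Accessibility: w0Rw0

Satisfiable (open branch found)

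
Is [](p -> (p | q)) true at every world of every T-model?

Tableau for the negation ~[](p -> (p | q)):
1. ~[](p -> (p | q)), w0
2. ~(p -> (p | q)), w1
3. p, w1
4. ~(p | q), w1
5. ~p, w1
6. ~q, w1
Accessibility: w0Rw0, w0Rw1, w1Rw1
Branch closes: p and ~p both at w1.
Every branch of the negation's tableau closes; the branch above is one of them.

Valid in T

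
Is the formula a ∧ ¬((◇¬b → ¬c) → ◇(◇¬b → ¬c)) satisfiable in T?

Unsatisfiable (every branch closes)

1. a ∧ ¬((◇¬b → ¬c) → ◇(◇¬b → ¬c)), w0
2. a, w0
3. ¬((◇¬b → ¬c) → ◇(◇¬b → ¬c)), w0
4. ◇¬b → ¬c, w0
5. ¬◇(◇¬b → ¬c), w0
6. ¬(◇¬b → ¬c), w0
7. ◇¬b, w0
8. c, w0
9. ¬◇¬b, w0
10. b, w0
11. ¬b, w1
12. ¬(◇¬b → ¬c), w1
13. ◇¬b, w1
14. c, w1
15. b, w1
Accessibility: w0Rw0, w0Rw1, w1Rw1
Branch closes: b and ¬b both at w1.
Every branch closes; the branch above is one of them.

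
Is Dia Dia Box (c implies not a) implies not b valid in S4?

Not valid

Tableau for the negation not (Dia Dia Box (c implies not a) implies not b):
1. not (Dia Dia Box (c implies not a) implies not b), u
2. Dia Dia Box (c implies not a), u
3. b, u
4. Dia Box (c implies not a), v
5. Box (c implies not a), w
6. c implies not a, w
7. not a, w
Accessibility: uRu, uRv, uRw, vRv, vRw, wRw
The negation has an open branch (countermodel exists).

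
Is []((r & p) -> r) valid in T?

Tableau for the negation ~[]((r & p) -> r):
1. ~[]((r & p) -> r), w0
2. ~((r & p) -> r), w1
3. r & p, w1
4. ~r, w1
5. r, w1
6. p, w1
Accessibility: w0Rw0, w0Rw1, w1Rw1
Branch closes: r and ~r both at w1.
All branches of the negation close; one closing branch shown above.

Valid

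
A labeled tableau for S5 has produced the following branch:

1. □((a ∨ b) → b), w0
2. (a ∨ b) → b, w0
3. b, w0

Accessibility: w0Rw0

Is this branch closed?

Open

No atom appears with both signs at the same world.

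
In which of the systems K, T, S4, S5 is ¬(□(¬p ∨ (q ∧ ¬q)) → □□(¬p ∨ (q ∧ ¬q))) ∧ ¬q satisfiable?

T-tableau for the formula:
1. ¬(□(¬p ∨ (q ∧ ¬q)) → □□(¬p ∨ (q ∧ ¬q))) ∧ ¬q, 0
2. ¬(□(¬p ∨ (q ∧ ¬q)) → □□(¬p ∨ (q ∧ ¬q))), 0
3. ¬q, 0
4. □(¬p ∨ (q ∧ ¬q)), 0
5. ¬□□(¬p ∨ (q ∧ ¬q)), 0
6. ¬p ∨ (q ∧ ¬q), 0
7. ¬p, 0
8. ¬□(¬p ∨ (q ∧ ¬q)), 1
9. ¬p ∨ (q ∧ ¬q), 1
10. ¬p, 1
11. ¬(¬p ∨ (q ∧ ¬q)), 2
12. p, 2
13. ¬(q ∧ ¬q), 2
14. q, 2
Accessibility: 0R0, 0R1, 1R1, 1R2, 2R2
Complete open branch: satisfiable in T, hence also in K (this T-model is also a K-model).
S4-tableau for the formula:
1. ¬(□(¬p ∨ (q ∧ ¬q)) → □□(¬p ∨ (q ∧ ¬q))) ∧ ¬q, 0
2. ¬(□(¬p ∨ (q ∧ ¬q)) → □□(¬p ∨ (q ∧ ¬q))), 0
3. ¬q, 0
4. □(¬p ∨ (q ∧ ¬q)), 0
5. ¬□□(¬p ∨ (q ∧ ¬q)), 0
6. ¬p ∨ (q ∧ ¬q), 0
7. ¬p, 0
8. ¬□(¬p ∨ (q ∧ ¬q)), 1
9. ¬p ∨ (q ∧ ¬q), 1
10. ¬p, 1
11. ¬(¬p ∨ (q ∧ ¬q)), 2
12. p, 2
13. ¬(q ∧ ¬q), 2
14. ¬p ∨ (q ∧ ¬q), 2
15. q, 2
16. q ∧ ¬q, 2
17. ¬q, 2
Accessibility: 0R0, 0R1, 0R2, 1R1, 1R2, 2R2
Branch closes: q and ¬q both at 2.
Every branch closes (one shown): unsatisfiable in S4, hence also in S5 (every S5-frame is an S4-frame).

K, T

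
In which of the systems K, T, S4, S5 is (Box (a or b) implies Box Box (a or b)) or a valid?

T-tableau for the negation not ((Box (a or b) implies Box Box (a or b)) or a):
1. not ((Box (a or b) implies Box Box (a or b)) or a), w0
2. not (Box (a or b) implies Box Box (a or b)), w0
3. not a, w0
4. Box (a or b), w0
5. not Box Box (a or b), w0
6. a or b, w0
7. b, w0
8. not Box (a or b), w1
9. a or b, w1
10. b, w1
11. not (a or b), w2
12. not a, w2
13. not b, w2
Accessibility: w0Rw0, w0Rw1, w1Rw1, w1Rw2, w2Rw2
Complete open branch: countermodel on a T-frame, so not valid in T, nor in K (the same frame is also a K-frame).
S4-tableau for the negation not ((Box (a or b) implies Box Box (a or b)) or a):
1. not ((Box (a or b) implies Box Box (a or b)) or a), w0
2. not (Box (a or b) implies Box Box (a or b)), w0
3. not a, w0
4. Box (a or b), w0
5. not Box Box (a or b), w0
6. a or b, w0
7. b, w0
8. not Box (a or b), w1
9. a or b, w1
10. b, w1
11. not (a or b), w2
12. not a, w2
13. not b, w2
14. a or b, w2
15. b, w2
Accessibility: w0Rw0, w0Rw1, w0Rw2, w1Rw1, w1Rw2, w2Rw2
Branch closes: b and not b both at w2.
Every branch closes (one shown): valid in S4, hence also in S5 (every theorem of S4 is a theorem of S5).

S4, S5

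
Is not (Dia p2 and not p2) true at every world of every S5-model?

Invalid (countermodel exists)

Tableau for the negation Dia p2 and not p2:
1. Dia p2 and not p2, u
2. Dia p2, u
3. not p2, u
4. p2, v
Accessibility: uRu, uRv, vRu, vRv
The negation has an open branch (countermodel exists).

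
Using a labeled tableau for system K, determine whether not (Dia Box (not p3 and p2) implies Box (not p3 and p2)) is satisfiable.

1. not (Dia Box (not p3 and p2) implies Box (not p3 and p2)), w0
2. Dia Box (not p3 and p2), w0   [neg-implies-rule on 1]
3. not Box (not p3 and p2), w0   [neg-implies-rule on 1]
4. Box (not p3 and p2), w1   [Dia-rule on 2: fresh world w1, w0Rw1]
5. not (not p3 and p2), w2   [neg-Box-rule on 3: fresh world w2, w0Rw2]
6. not p2, w2   [neg-and-rule on 5 (branches; this branch)]
Accessibility: w0Rw1, w0Rw2

Yes, satisfiable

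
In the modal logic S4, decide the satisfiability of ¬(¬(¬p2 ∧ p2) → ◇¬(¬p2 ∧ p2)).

Unsatisfiable

1. ¬(¬(¬p2 ∧ p2) → ◇¬(¬p2 ∧ p2)), 0
2. ¬(¬p2 ∧ p2), 0
3. ¬◇¬(¬p2 ∧ p2), 0
4. ¬p2 ∧ p2, 0
5. ¬p2, 0
6. p2, 0
Accessibility: 0R0
Branch closes: p2 and ¬p2 both at 0.
All branches of the tableau close; one closing branch shown above.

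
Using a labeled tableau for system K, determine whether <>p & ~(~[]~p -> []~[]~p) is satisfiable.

Yes, satisfiable

1. <>p & ~(~[]~p -> []~[]~p), w0
2. <>p, w0
3. ~(~[]~p -> []~[]~p), w0
4. ~[]~p, w0
5. ~[]~[]~p, w0
6. p, w1
7. p, w2
8. []~p, w3
Accessibility: w0Rw1, w0Rw2, w0Rw3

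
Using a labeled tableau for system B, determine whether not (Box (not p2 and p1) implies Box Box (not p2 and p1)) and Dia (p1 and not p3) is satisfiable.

Satisfiable (open branch found)

1. not (Box (not p2 and p1) implies Box Box (not p2 and p1)) and Dia (p1 and not p3), w0
2. not (Box (not p2 and p1) implies Box Box (not p2 and p1)), w0
3. Dia (p1 and not p3), w0
4. Box (not p2 and p1), w0
5. not Box Box (not p2 and p1), w0
6. not p2 and p1, w0
7. not p2, w0
8. p1, w0
9. p1 and not p3, w1
10. p1, w1
11. not p3, w1
12. not p2 and p1, w1
13. not p2, w1
14. not Box (not p2 and p1), w2
15. not p2 and p1, w2
16. not p2, w2
17. p1, w2
18. not (not p2 and p1), w3
19. not p1, w3
Accessibility: w0Rw0, w0Rw1, w0Rw2, w1Rw0, w1Rw1, w2Rw0, w2Rw2, w2Rw3, w3Rw2, w3Rw3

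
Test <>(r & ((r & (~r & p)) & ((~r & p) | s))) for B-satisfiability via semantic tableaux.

Unsatisfiable

1. <>(r & ((r & (~r & p)) & ((~r & p) | s))), w0
2. r & ((r & (~r & p)) & ((~r & p) | s)), w1   [<>-rule on 1: fresh world w1, w0Rw1]
3. r, w1   [&-rule on 2]
4. (r & (~r & p)) & ((~r & p) | s), w1   [&-rule on 2]
5. r & (~r & p), w1   [&-rule on 4]
6. (~r & p) | s, w1   [&-rule on 4]
7. ~r & p, w1   [&-rule on 5]
8. ~r, w1   [&-rule on 7]
9. p, w1   [&-rule on 7]
Accessibility: w0Rw0, w0Rw1, w1Rw0, w1Rw1
Branch closes: r and ~r both at w1.
(One branch shown.) All branches close.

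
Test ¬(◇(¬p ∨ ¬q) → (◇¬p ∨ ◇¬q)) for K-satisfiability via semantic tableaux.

Unsatisfiable

1. ¬(◇(¬p ∨ ¬q) → (◇¬p ∨ ◇¬q)), 0
2. ◇(¬p ∨ ¬q), 0
3. ¬(◇¬p ∨ ◇¬q), 0
4. ¬◇¬p, 0
5. ¬◇¬q, 0
6. ¬p ∨ ¬q, 1
7. p, 1
8. q, 1
9. ¬q, 1
Accessibility: 0R1
Branch closes: q and ¬q both at 1.
All branches of the tableau close; one closing branch shown above.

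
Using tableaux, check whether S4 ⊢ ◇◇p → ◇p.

Tableau for the negation ¬(◇◇p → ◇p):
1. ¬(◇◇p → ◇p), u
2. ◇◇p, u   [¬→-rule on 1]
3. ¬◇p, u   [¬→-rule on 1]
4. ¬p, u   [¬◇-rule on 3 via uRu]
5. ◇p, v   [◇-rule on 2: fresh world v, uRv]
6. ¬p, v   [¬◇-rule on 3 via uRv]
7. p, w   [◇-rule on 5: fresh world w, vRw]
8. ¬p, w   [¬◇-rule on 3 via uRw]
Accessibility: uRu, uRv, uRw, vRv, vRw, wRw
Branch closes: p and ¬p both at w.
All branches of the negation close; one closing branch shown above.

Yes, valid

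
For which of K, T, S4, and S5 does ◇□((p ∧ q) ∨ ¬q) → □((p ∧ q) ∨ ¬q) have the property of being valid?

S4-tableau for the negation ¬(◇□((p ∧ q) ∨ ¬q) → □((p ∧ q) ∨ ¬q)):
1. ¬(◇□((p ∧ q) ∨ ¬q) → □((p ∧ q) ∨ ¬q)), w0
2. ◇□((p ∧ q) ∨ ¬q), w0
3. ¬□((p ∧ q) ∨ ¬q), w0
4. □((p ∧ q) ∨ ¬q), w1
5. (p ∧ q) ∨ ¬q, w1
6. ¬q, w1
7. ¬((p ∧ q) ∨ ¬q), w2
8. ¬(p ∧ q), w2
9. q, w2
10. ¬p, w2
Accessibility: w0Rw0, w0Rw1, w0Rw2, w1Rw1, w2Rw2
Complete open branch: countermodel on an S4-frame, so not valid in S4, nor in K, T (the same frame is also a K-frame and a T-frame).
S5-tableau for the negation ¬(◇□((p ∧ q) ∨ ¬q) → □((p ∧ q) ∨ ¬q)):
1. ¬(◇□((p ∧ q) ∨ ¬q) → □((p ∧ q) ∨ ¬q)), w0
2. ◇□((p ∧ q) ∨ ¬q), w0
3. ¬□((p ∧ q) ∨ ¬q), w0
4. □((p ∧ q) ∨ ¬q), w1
5. (p ∧ q) ∨ ¬q, w0
6. (p ∧ q) ∨ ¬q, w1
7. p ∧ q, w0
8. p, w0
9. q, w0
10. p ∧ q, w1
11. p, w1
12. q, w1
13. ¬((p ∧ q) ∨ ¬q), w2
14. ¬(p ∧ q), w2
15. q, w2
16. (p ∧ q) ∨ ¬q, w2
17. ¬p, w2
18. p ∧ q, w2
19. p, w2
Accessibility: w0Rw0, w0Rw1, w0Rw2, w1Rw0, w1Rw1, w1Rw2, w2Rw0, w2Rw1, w2Rw2
Branch closes: p and ¬p both at w2.
Every branch closes (one shown): valid in S5.

S5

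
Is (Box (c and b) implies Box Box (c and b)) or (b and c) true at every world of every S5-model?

Valid in S5

Tableau for the negation not ((Box (c and b) implies Box Box (c and b)) or (b and c)):
1. not ((Box (c and b) implies Box Box (c and b)) or (b and c)), w0
2. not (Box (c and b) implies Box Box (c and b)), w0
3. not (b and c), w0
4. Box (c and b), w0
5. not Box Box (c and b), w0
6. c and b, w0
7. c, w0
8. b, w0
9. not c, w0
Accessibility: w0Rw0
Branch closes: c and not c both at w0.
Every branch of the negation's tableau closes; the branch above is one of them.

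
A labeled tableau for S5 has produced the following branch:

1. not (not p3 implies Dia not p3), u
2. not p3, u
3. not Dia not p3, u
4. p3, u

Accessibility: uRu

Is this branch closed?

Yes, closed

Both p3 and not p3 appear at u.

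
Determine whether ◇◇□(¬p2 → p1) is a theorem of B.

No, not valid

Tableau for the negation ¬◇◇□(¬p2 → p1):
1. ¬◇◇□(¬p2 → p1), u
2. ¬◇□(¬p2 → p1), u
3. ¬□(¬p2 → p1), u
4. ¬(¬p2 → p1), v
5. ¬p2, v
6. ¬p1, v
7. ¬◇□(¬p2 → p1), v
8. ¬□(¬p2 → p1), v
9. ¬(¬p2 → p1), w
10. ¬p2, w
11. ¬p1, w
12. ¬□(¬p2 → p1), w
13. ¬(¬p2 → p1), x
14. ¬p2, x
15. ¬p1, x
Accessibility: uRu, uRv, vRu, vRv, vRw, wRv, wRw, wRx, xRw, xRx
The negation has an open branch (countermodel exists).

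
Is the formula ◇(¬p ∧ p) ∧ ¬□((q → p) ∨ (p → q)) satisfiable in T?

1. ◇(¬p ∧ p) ∧ ¬□((q → p) ∨ (p → q)), u
2. ◇(¬p ∧ p), u
3. ¬□((q → p) ∨ (p → q)), u
4. ¬p ∧ p, v
5. ¬p, v
6. p, v
Accessibility: uRu, uRv, vRv
Branch closes: p and ¬p both at v.
Every branch closes; the branch above is one of them.

No, unsatisfiable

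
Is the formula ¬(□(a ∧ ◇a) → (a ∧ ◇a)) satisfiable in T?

No, unsatisfiable

1. ¬(□(a ∧ ◇a) → (a ∧ ◇a)), u
2. □(a ∧ ◇a), u
3. ¬(a ∧ ◇a), u
4. a ∧ ◇a, u
5. a, u
6. ◇a, u
7. ¬◇a, u
8. ¬a, u
Accessibility: uRu
Branch closes: a and ¬a both at u.
(One branch shown.) All branches close.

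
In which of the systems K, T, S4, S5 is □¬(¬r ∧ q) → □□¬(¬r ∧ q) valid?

S4, S5

S4-tableau for the negation ¬(□¬(¬r ∧ q) → □□¬(¬r ∧ q)):
1. ¬(□¬(¬r ∧ q) → □□¬(¬r ∧ q)), w0
2. □¬(¬r ∧ q), w0
3. ¬□□¬(¬r ∧ q), w0
4. ¬(¬r ∧ q), w0
5. ¬q, w0
6. ¬□¬(¬r ∧ q), w1
7. ¬(¬r ∧ q), w1
8. ¬q, w1
9. ¬r ∧ q, w2
10. ¬r, w2
11. q, w2
12. ¬(¬r ∧ q), w2
13. ¬q, w2
Accessibility: w0Rw0, w0Rw1, w0Rw2, w1Rw1, w1Rw2, w2Rw2
Branch closes: q and ¬q both at w2.
Every branch closes (one shown): valid in S4, hence also in S5 (every theorem of S4 is a theorem of S5).
T-tableau for the negation ¬(□¬(¬r ∧ q) → □□¬(¬r ∧ q)):
1. ¬(□¬(¬r ∧ q) → □□¬(¬r ∧ q)), w0
2. □¬(¬r ∧ q), w0
3. ¬□□¬(¬r ∧ q), w0
4. ¬(¬r ∧ q), w0
5. ¬q, w0
6. ¬□¬(¬r ∧ q), w1
7. ¬(¬r ∧ q), w1
8. ¬q, w1
9. ¬r ∧ q, w2
10. ¬r, w2
11. q, w2
Accessibility: w0Rw0, w0Rw1, w1Rw1, w1Rw2, w2Rw2
Complete open branch: countermodel on a T-frame, so not valid in T, nor in K (the same frame is also a K-frame).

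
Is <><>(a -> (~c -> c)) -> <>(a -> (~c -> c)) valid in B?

Tableau for the negation ~(<><>(a -> (~c -> c)) -> <>(a -> (~c -> c))):
1. ~(<><>(a -> (~c -> c)) -> <>(a -> (~c -> c))), w0
2. <><>(a -> (~c -> c)), w0   [~->-rule on 1]
3. ~<>(a -> (~c -> c)), w0   [~->-rule on 1]
4. ~(a -> (~c -> c)), w0   [~<>-rule on 3 via w0Rw0]
5. a, w0   [~->-rule on 4]
6. ~(~c -> c), w0   [~->-rule on 4]
7. ~c, w0   [~->-rule on 6]
8. <>(a -> (~c -> c)), w1   [<>-rule on 2: fresh world w1, w0Rw1]
9. ~(a -> (~c -> c)), w1   [~<>-rule on 3 via w0Rw1]
10. a, w1   [~->-rule on 9]
11. ~(~c -> c), w1   [~->-rule on 9]
12. ~c, w1   [~->-rule on 11]
13. a -> (~c -> c), w2   [<>-rule on 8: fresh world w2, w1Rw2]
14. ~c -> c, w2   [->-rule on 13 (branches; this branch)]
15. c, w2   [->-rule on 14 (branches; this branch)]
Accessibility: w0Rw0, w0Rw1, w1Rw0, w1Rw1, w1Rw2, w2Rw1, w2Rw2
The negation has an open branch (countermodel exists).

Invalid (countermodel exists)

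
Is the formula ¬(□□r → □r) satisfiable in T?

Unsatisfiable (every branch closes)

1. ¬(□□r → □r), 0
2. □□r, 0
3. ¬□r, 0
4. □r, 0
5. r, 0
6. ¬r, 1
7. □r, 1
8. r, 1
Accessibility: 0R0, 0R1, 1R1
Branch closes: r and ¬r both at 1.
Every branch closes; the branch above is one of them.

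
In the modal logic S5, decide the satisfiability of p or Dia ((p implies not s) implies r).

Yes, satisfiable

1. p or Dia ((p implies not s) implies r), u
2. Dia ((p implies not s) implies r), u
3. (p implies not s) implies r, v
4. r, v
Accessibility: uRu, uRv, vRu, vRv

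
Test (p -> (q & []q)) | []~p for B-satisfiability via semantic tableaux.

1. (p -> (q & []q)) | []~p, 0
2. []~p, 0   [|-rule on 1 (branches; this branch)]
3. ~p, 0   [[]-rule on 2 via 0R0]
Accessibility: 0R0

Satisfiable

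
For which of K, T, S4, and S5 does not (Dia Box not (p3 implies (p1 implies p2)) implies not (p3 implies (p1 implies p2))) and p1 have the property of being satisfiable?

S4-tableau for the formula:
1. not (Dia Box not (p3 implies (p1 implies p2)) implies not (p3 implies (p1 implies p2))) and p1, w0
2. not (Dia Box not (p3 implies (p1 implies p2)) implies not (p3 implies (p1 implies p2))), w0
3. p1, w0
4. Dia Box not (p3 implies (p1 implies p2)), w0
5. p3 implies (p1 implies p2), w0
6. p1 implies p2, w0
7. p2, w0
8. Box not (p3 implies (p1 implies p2)), w1
9. not (p3 implies (p1 implies p2)), w1
10. p3, w1
11. not (p1 implies p2), w1
12. p1, w1
13. not p2, w1
Accessibility: w0Rw0, w0Rw1, w1Rw1
Complete open branch: satisfiable in S4, hence also in K, T (this S4-model is also a K-model and a T-model).
S5-tableau for the formula:
1. not (Dia Box not (p3 implies (p1 implies p2)) implies not (p3 implies (p1 implies p2))) and p1, w0
2. not (Dia Box not (p3 implies (p1 implies p2)) implies not (p3 implies (p1 implies p2))), w0
3. p1, w0
4. Dia Box not (p3 implies (p1 implies p2)), w0
5. p3 implies (p1 implies p2), w0
6. p1 implies p2, w0
7. p2, w0
8. Box not (p3 implies (p1 implies p2)), w1
9. not (p3 implies (p1 implies p2)), w0
10. p3, w0
11. not (p1 implies p2), w0
12. not p2, w0
Accessibility: w0Rw0, w0Rw1, w1Rw0, w1Rw1
Branch closes: p2 and not p2 both at w0.
Every branch closes (one shown): unsatisfiable in S5.

K, T, S4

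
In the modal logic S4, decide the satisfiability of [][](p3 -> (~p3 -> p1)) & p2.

Satisfiable

1. [][](p3 -> (~p3 -> p1)) & p2, 0
2. [][](p3 -> (~p3 -> p1)), 0
3. p2, 0
4. [](p3 -> (~p3 -> p1)), 0
5. p3 -> (~p3 -> p1), 0
6. ~p3 -> p1, 0
7. p1, 0
Accessibility: 0R0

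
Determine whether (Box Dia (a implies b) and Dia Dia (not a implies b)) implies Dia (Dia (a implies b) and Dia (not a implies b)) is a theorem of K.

Tableau for the negation not ((Box Dia (a implies b) and Dia Dia (not a implies b)) implies Dia (Dia (a implies b) and Dia (not a implies b))):
1. not ((Box Dia (a implies b) and Dia Dia (not a implies b)) implies Dia (Dia (a implies b) and Dia (not a implies b))), w0
2. Box Dia (a implies b) and Dia Dia (not a implies b), w0
3. not Dia (Dia (a implies b) and Dia (not a implies b)), w0
4. Box Dia (a implies b), w0
5. Dia Dia (not a implies b), w0
6. Dia (not a implies b), w1
7. not (Dia (a implies b) and Dia (not a implies b)), w1
8. Dia (a implies b), w1
9. not Dia (a implies b), w1
10. not a implies b, w2
11. not (a implies b), w2
12. a, w2
13. not b, w2
14. a implies b, w3
15. not (a implies b), w3
16. a, w3
17. not b, w3
18. b, w3
Accessibility: w0Rw1, w1Rw2, w1Rw3
Branch closes: b and not b both at w3.
All branches of the negation close; one closing branch shown above.

Valid in K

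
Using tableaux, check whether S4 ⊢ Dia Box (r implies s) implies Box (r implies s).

Tableau for the negation not (Dia Box (r implies s) implies Box (r implies s)):
1. not (Dia Box (r implies s) implies Box (r implies s)), w0
2. Dia Box (r implies s), w0
3. not Box (r implies s), w0
4. Box (r implies s), w1
5. r implies s, w1
6. s, w1
7. not (r implies s), w2
8. r, w2
9. not s, w2
Accessibility: w0Rw0, w0Rw1, w0Rw2, w1Rw1, w2Rw2
The negation has an open branch (countermodel exists).

No, not valid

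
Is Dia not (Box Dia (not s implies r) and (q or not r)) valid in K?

Invalid (countermodel exists)

Tableau for the negation not Dia not (Box Dia (not s implies r) and (q or not r)):
1. not Dia not (Box Dia (not s implies r) and (q or not r)), 0
The negation has an open branch (countermodel exists).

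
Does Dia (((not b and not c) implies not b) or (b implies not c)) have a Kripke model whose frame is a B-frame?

Satisfiable (open branch found)

1. Dia (((not b and not c) implies not b) or (b implies not c)), u
2. ((not b and not c) implies not b) or (b implies not c), v
3. b implies not c, v
4. not c, v
Accessibility: uRu, uRv, vRu, vRv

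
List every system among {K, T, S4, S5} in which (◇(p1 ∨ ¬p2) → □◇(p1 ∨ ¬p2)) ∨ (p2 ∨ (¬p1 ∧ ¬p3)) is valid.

S5

S5-tableau for the negation ¬((◇(p1 ∨ ¬p2) → □◇(p1 ∨ ¬p2)) ∨ (p2 ∨ (¬p1 ∧ ¬p3))):
1. ¬((◇(p1 ∨ ¬p2) → □◇(p1 ∨ ¬p2)) ∨ (p2 ∨ (¬p1 ∧ ¬p3))), u
2. ¬(◇(p1 ∨ ¬p2) → □◇(p1 ∨ ¬p2)), u
3. ¬(p2 ∨ (¬p1 ∧ ¬p3)), u
4. ◇(p1 ∨ ¬p2), u
5. ¬□◇(p1 ∨ ¬p2), u
6. ¬p2, u
7. ¬(¬p1 ∧ ¬p3), u
8. p3, u
9. p1 ∨ ¬p2, v
10. ¬p2, v
11. ¬◇(p1 ∨ ¬p2), w
12. ¬(p1 ∨ ¬p2), u
13. ¬p1, u
14. p2, u
Accessibility: uRu, uRv, uRw, vRu, vRv, vRw, wRu, wRv, wRw
Branch closes: p2 and ¬p2 both at u.
Every branch closes (one shown): valid in S5.
S4-tableau for the negation ¬((◇(p1 ∨ ¬p2) → □◇(p1 ∨ ¬p2)) ∨ (p2 ∨ (¬p1 ∧ ¬p3))):
1. ¬((◇(p1 ∨ ¬p2) → □◇(p1 ∨ ¬p2)) ∨ (p2 ∨ (¬p1 ∧ ¬p3))), u
2. ¬(◇(p1 ∨ ¬p2) → □◇(p1 ∨ ¬p2)), u
3. ¬(p2 ∨ (¬p1 ∧ ¬p3)), u
4. ◇(p1 ∨ ¬p2), u
5. ¬□◇(p1 ∨ ¬p2), u
6. ¬p2, u
7. ¬(¬p1 ∧ ¬p3), u
8. p3, u
9. p1 ∨ ¬p2, v
10. ¬p2, v
11. ¬◇(p1 ∨ ¬p2), w
12. ¬(p1 ∨ ¬p2), w
13. ¬p1, w
14. p2, w
Accessibility: uRu, uRv, uRw, vRv, wRw
Complete open branch: countermodel on an S4-frame, so not valid in S4, nor in K, T (the same frame is also a K-frame and a T-frame).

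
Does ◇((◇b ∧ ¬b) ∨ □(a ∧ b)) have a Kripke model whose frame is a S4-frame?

Yes, satisfiable

1. ◇((◇b ∧ ¬b) ∨ □(a ∧ b)), u
2. (◇b ∧ ¬b) ∨ □(a ∧ b), v
3. □(a ∧ b), v
4. a ∧ b, v
5. a, v
6. b, v
Accessibility: uRu, uRv, vRv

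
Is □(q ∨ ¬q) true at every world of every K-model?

Valid in K

Tableau for the negation ¬□(q ∨ ¬q):
1. ¬□(q ∨ ¬q), w0
2. ¬(q ∨ ¬q), w1
3. ¬q, w1
4. q, w1
Accessibility: w0Rw1
Branch closes: q and ¬q both at w1.
Every branch of the negation's tableau closes; the branch above is one of them.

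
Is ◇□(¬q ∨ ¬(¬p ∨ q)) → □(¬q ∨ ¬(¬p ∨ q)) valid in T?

Not valid

Tableau for the negation ¬(◇□(¬q ∨ ¬(¬p ∨ q)) → □(¬q ∨ ¬(¬p ∨ q))):
1. ¬(◇□(¬q ∨ ¬(¬p ∨ q)) → □(¬q ∨ ¬(¬p ∨ q))), 0
2. ◇□(¬q ∨ ¬(¬p ∨ q)), 0
3. ¬□(¬q ∨ ¬(¬p ∨ q)), 0
4. □(¬q ∨ ¬(¬p ∨ q)), 1
5. ¬q ∨ ¬(¬p ∨ q), 1
6. ¬(¬p ∨ q), 1
7. p, 1
8. ¬q, 1
9. ¬(¬q ∨ ¬(¬p ∨ q)), 2
10. q, 2
11. ¬p ∨ q, 2
Accessibility: 0R0, 0R1, 0R2, 1R1, 2R2
The negation has an open branch (countermodel exists).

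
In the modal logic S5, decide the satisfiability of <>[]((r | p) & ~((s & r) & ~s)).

1. <>[]((r | p) & ~((s & r) & ~s)), w0
2. []((r | p) & ~((s & r) & ~s)), w1
3. (r | p) & ~((s & r) & ~s), w0
4. r | p, w0
5. ~((s & r) & ~s), w0
6. (r | p) & ~((s & r) & ~s), w1
7. r | p, w1
8. ~((s & r) & ~s), w1
9. p, w0
10. s, w0
11. p, w1
12. s, w1
Accessibility: w0Rw0, w0Rw1, w1Rw0, w1Rw1

Satisfiable (open branch found)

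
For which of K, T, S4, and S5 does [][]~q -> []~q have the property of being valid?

T, S4, S5

T-tableau for the negation ~([][]~q -> []~q):
1. ~([][]~q -> []~q), u
2. [][]~q, u
3. ~[]~q, u
4. []~q, u
5. ~q, u
6. q, v
7. []~q, v
8. ~q, v
Accessibility: uRu, uRv, vRv
Branch closes: q and ~q both at v.
Every branch closes (one shown): valid in T, hence also in S4, S5 (every theorem of T is a theorem of S4 and S5).
K-tableau for the negation ~([][]~q -> []~q):
1. ~([][]~q -> []~q), u
2. [][]~q, u
3. ~[]~q, u
4. q, v
5. []~q, v
Accessibility: uRv
Complete open branch: countermodel on a K-frame, so not valid in K.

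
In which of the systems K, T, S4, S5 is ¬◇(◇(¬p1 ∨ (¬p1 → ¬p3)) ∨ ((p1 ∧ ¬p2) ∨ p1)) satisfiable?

K

K-tableau for the formula:
1. ¬◇(◇(¬p1 ∨ (¬p1 → ¬p3)) ∨ ((p1 ∧ ¬p2) ∨ p1)), u
Complete open branch: satisfiable in K.
T-tableau for the formula:
1. ¬◇(◇(¬p1 ∨ (¬p1 → ¬p3)) ∨ ((p1 ∧ ¬p2) ∨ p1)), u
2. ¬(◇(¬p1 ∨ (¬p1 → ¬p3)) ∨ ((p1 ∧ ¬p2) ∨ p1)), u
3. ¬◇(¬p1 ∨ (¬p1 → ¬p3)), u
4. ¬((p1 ∧ ¬p2) ∨ p1), u
5. ¬(p1 ∧ ¬p2), u
6. ¬p1, u
7. ¬(¬p1 ∨ (¬p1 → ¬p3)), u
8. p1, u
9. ¬(¬p1 → ¬p3), u
Accessibility: uRu
Branch closes: p1 and ¬p1 both at u.
Every branch closes (one shown): unsatisfiable in T, hence also in S4, S5 (every S4/S5-frame is a T-frame).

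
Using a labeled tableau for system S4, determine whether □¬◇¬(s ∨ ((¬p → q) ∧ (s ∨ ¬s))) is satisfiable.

Satisfiable

1. □¬◇¬(s ∨ ((¬p → q) ∧ (s ∨ ¬s))), u
2. ¬◇¬(s ∨ ((¬p → q) ∧ (s ∨ ¬s))), u
3. s ∨ ((¬p → q) ∧ (s ∨ ¬s)), u
4. (¬p → q) ∧ (s ∨ ¬s), u
5. ¬p → q, u
6. s ∨ ¬s, u
7. q, u
8. ¬s, u
Accessibility: uRu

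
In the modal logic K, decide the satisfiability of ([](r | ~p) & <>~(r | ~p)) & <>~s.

Unsatisfiable

1. ([](r | ~p) & <>~(r | ~p)) & <>~s, 0
2. [](r | ~p) & <>~(r | ~p), 0
3. <>~s, 0
4. [](r | ~p), 0
5. <>~(r | ~p), 0
6. ~s, 1
7. r | ~p, 1
8. ~p, 1
9. ~(r | ~p), 2
10. ~r, 2
11. p, 2
12. r | ~p, 2
13. ~p, 2
Accessibility: 0R1, 0R2
Branch closes: p and ~p both at 2.
(One branch shown.) All branches close.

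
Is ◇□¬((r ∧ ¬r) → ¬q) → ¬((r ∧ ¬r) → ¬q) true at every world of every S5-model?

Yes, valid

Tableau for the negation ¬(◇□¬((r ∧ ¬r) → ¬q) → ¬((r ∧ ¬r) → ¬q)):
1. ¬(◇□¬((r ∧ ¬r) → ¬q) → ¬((r ∧ ¬r) → ¬q)), 0
2. ◇□¬((r ∧ ¬r) → ¬q), 0
3. (r ∧ ¬r) → ¬q, 0
4. ¬(r ∧ ¬r), 0
5. r, 0
6. □¬((r ∧ ¬r) → ¬q), 1
7. ¬((r ∧ ¬r) → ¬q), 0
8. r ∧ ¬r, 0
9. q, 0
10. ¬r, 0
Accessibility: 0R0, 0R1, 1R0, 1R1
Branch closes: r and ¬r both at 0.
All branches of the negation close; one closing branch shown above.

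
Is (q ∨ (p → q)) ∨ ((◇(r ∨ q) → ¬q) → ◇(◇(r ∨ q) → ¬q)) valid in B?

Tableau for the negation ¬((q ∨ (p → q)) ∨ ((◇(r ∨ q) → ¬q) → ◇(◇(r ∨ q) → ¬q))):
1. ¬((q ∨ (p → q)) ∨ ((◇(r ∨ q) → ¬q) → ◇(◇(r ∨ q) → ¬q))), u
2. ¬(q ∨ (p → q)), u
3. ¬((◇(r ∨ q) → ¬q) → ◇(◇(r ∨ q) → ¬q)), u
4. ¬q, u
5. ¬(p → q), u
6. ◇(r ∨ q) → ¬q, u
7. ¬◇(◇(r ∨ q) → ¬q), u
8. p, u
9. ¬(◇(r ∨ q) → ¬q), u
10. ◇(r ∨ q), u
11. q, u
Accessibility: uRu
Branch closes: q and ¬q both at u.
All branches of the negation close; one closing branch shown above.

Valid in B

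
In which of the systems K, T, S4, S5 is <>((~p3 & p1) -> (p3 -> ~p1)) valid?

K-tableau for the negation ~<>((~p3 & p1) -> (p3 -> ~p1)):
1. ~<>((~p3 & p1) -> (p3 -> ~p1)), u
Complete open branch: countermodel on a K-frame, so not valid in K.
T-tableau for the negation ~<>((~p3 & p1) -> (p3 -> ~p1)):
1. ~<>((~p3 & p1) -> (p3 -> ~p1)), u
2. ~((~p3 & p1) -> (p3 -> ~p1)), u   [~<>-rule on 1 via uRu]
3. ~p3 & p1, u   [~->-rule on 2]
4. ~(p3 -> ~p1), u   [~->-rule on 2]
5. ~p3, u   [&-rule on 3]
6. p1, u   [&-rule on 3]
7. p3, u   [~->-rule on 4]
Accessibility: uRu
Branch closes: p3 and ~p3 both at u.
Every branch closes (one shown): valid in T, hence also in S4, S5 (every theorem of T is a theorem of S4 and S5).

T, S4, S5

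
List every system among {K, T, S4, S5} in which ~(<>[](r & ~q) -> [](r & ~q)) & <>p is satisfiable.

S5-tableau for the formula:
1. ~(<>[](r & ~q) -> [](r & ~q)) & <>p, u
2. ~(<>[](r & ~q) -> [](r & ~q)), u   [&-rule on 1]
3. <>p, u   [&-rule on 1]
4. <>[](r & ~q), u   [~->-rule on 2]
5. ~[](r & ~q), u   [~->-rule on 2]
6. p, v   [<>-rule on 3: fresh world v, uRv]
7. [](r & ~q), w   [<>-rule on 4: fresh world w, uRw]
8. r & ~q, u   [[]-rule on 7 via wRu]
9. r, u   [&-rule on 8]
10. ~q, u   [&-rule on 8]
11. r & ~q, v   [[]-rule on 7 via wRv]
12. r, v   [&-rule on 11]
13. ~q, v   [&-rule on 11]
14. r & ~q, w   [[]-rule on 7 via wRw]
15. r, w   [&-rule on 14]
16. ~q, w   [&-rule on 14]
17. ~(r & ~q), x   [~[]-rule on 5: fresh world x, uRx]
18. r & ~q, x   [[]-rule on 7 via wRx]
19. r, x   [&-rule on 18]
20. ~q, x   [&-rule on 18]
21. q, x   [~&-rule on 17 (branches; this branch)]
Accessibility: uRu, uRv, uRw, uRx, vRu, vRv, vRw, vRx, wRu, wRv, wRw, wRx, xRu, xRv, xRw, xRx
Branch closes: q and ~q both at x.
Every branch closes (one shown): unsatisfiable in S5.
S4-tableau for the formula:
1. ~(<>[](r & ~q) -> [](r & ~q)) & <>p, u
2. ~(<>[](r & ~q) -> [](r & ~q)), u   [&-rule on 1]
3. <>p, u   [&-rule on 1]
4. <>[](r & ~q), u   [~->-rule on 2]
5. ~[](r & ~q), u   [~->-rule on 2]
6. p, v   [<>-rule on 3: fresh world v, uRv]
7. [](r & ~q), w   [<>-rule on 4: fresh world w, uRw]
8. r & ~q, w   [[]-rule on 7 via wRw]
9. r, w   [&-rule on 8]
10. ~q, w   [&-rule on 8]
11. ~(r & ~q), x   [~[]-rule on 5: fresh world x, uRx]
12. q, x   [~&-rule on 11 (branches; this branch)]
Accessibility: uRu, uRv, uRw, uRx, vRv, wRw, xRx
Complete open branch: satisfiable in S4, hence also in K, T (this S4-model is also a K-model and a T-model).

K, T, S4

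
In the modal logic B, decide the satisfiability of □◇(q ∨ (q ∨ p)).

Satisfiable

1. □◇(q ∨ (q ∨ p)), 0
2. ◇(q ∨ (q ∨ p)), 0
3. q ∨ (q ∨ p), 1
4. ◇(q ∨ (q ∨ p)), 1
5. q ∨ p, 1
6. p, 1
7. q ∨ (q ∨ p), 2
8. q ∨ p, 2
9. p, 2
Accessibility: 0R0, 0R1, 1R0, 1R1, 1R2, 2R1, 2R2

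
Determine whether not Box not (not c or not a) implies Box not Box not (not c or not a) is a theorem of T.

Invalid (countermodel exists)

Tableau for the negation not (not Box not (not c or not a) implies Box not Box not (not c or not a)):
1. not (not Box not (not c or not a) implies Box not Box not (not c or not a)), w0
2. not Box not (not c or not a), w0
3. not Box not Box not (not c or not a), w0
4. not c or not a, w1
5. not a, w1
6. Box not (not c or not a), w2
7. not (not c or not a), w2
8. c, w2
9. a, w2
Accessibility: w0Rw0, w0Rw1, w0Rw2, w1Rw1, w2Rw2
The negation has an open branch (countermodel exists).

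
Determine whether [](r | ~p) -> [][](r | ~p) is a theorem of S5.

Tableau for the negation ~([](r | ~p) -> [][](r | ~p)):
1. ~([](r | ~p) -> [][](r | ~p)), 0
2. [](r | ~p), 0
3. ~[][](r | ~p), 0
4. r | ~p, 0
5. ~p, 0
6. ~[](r | ~p), 1
7. r | ~p, 1
8. ~p, 1
9. ~(r | ~p), 2
10. ~r, 2
11. p, 2
12. r | ~p, 2
13. ~p, 2
Accessibility: 0R0, 0R1, 0R2, 1R0, 1R1, 1R2, 2R0, 2R1, 2R2
Branch closes: p and ~p both at 2.
All branches of the negation close; one closing branch shown above.

Yes, valid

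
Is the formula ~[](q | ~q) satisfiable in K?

Unsatisfiable (every branch closes)

1. ~[](q | ~q), u
2. ~(q | ~q), v
3. ~q, v
4. q, v
Accessibility: uRv
Branch closes: q and ~q both at v.
(One branch shown.) All branches close.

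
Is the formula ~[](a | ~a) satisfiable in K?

Unsatisfiable

1. ~[](a | ~a), u
2. ~(a | ~a), v   [~[]-rule on 1: fresh world v, uRv]
3. ~a, v   [~|-rule on 2]
4. a, v   [~|-rule on 2]
Accessibility: uRv
Branch closes: a and ~a both at v.
All branches of the tableau close; one closing branch shown above.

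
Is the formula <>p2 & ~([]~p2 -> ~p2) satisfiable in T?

No, unsatisfiable

1. <>p2 & ~([]~p2 -> ~p2), u
2. <>p2, u   [&-rule on 1]
3. ~([]~p2 -> ~p2), u   [&-rule on 1]
4. []~p2, u   [~->-rule on 3]
5. p2, u   [~->-rule on 3]
6. ~p2, u   [[]-rule on 4 via uRu]
Accessibility: uRu
Branch closes: p2 and ~p2 both at u.
Every branch closes; the branch above is one of them.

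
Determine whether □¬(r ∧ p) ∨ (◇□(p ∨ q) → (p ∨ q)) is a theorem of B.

Tableau for the negation ¬(□¬(r ∧ p) ∨ (◇□(p ∨ q) → (p ∨ q))):
1. ¬(□¬(r ∧ p) ∨ (◇□(p ∨ q) → (p ∨ q))), w0
2. ¬□¬(r ∧ p), w0
3. ¬(◇□(p ∨ q) → (p ∨ q)), w0
4. ◇□(p ∨ q), w0
5. ¬(p ∨ q), w0
6. ¬p, w0
7. ¬q, w0
8. r ∧ p, w1
9. r, w1
10. p, w1
11. □(p ∨ q), w2
12. p ∨ q, w0
13. p ∨ q, w2
14. q, w0
Accessibility: w0Rw0, w0Rw1, w0Rw2, w1Rw0, w1Rw1, w2Rw0, w2Rw2
Branch closes: q and ¬q both at w0.
All branches of the negation close; one closing branch shown above.

Valid in B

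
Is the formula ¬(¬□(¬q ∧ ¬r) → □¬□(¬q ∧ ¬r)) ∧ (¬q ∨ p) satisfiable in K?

1. ¬(¬□(¬q ∧ ¬r) → □¬□(¬q ∧ ¬r)) ∧ (¬q ∨ p), u
2. ¬(¬□(¬q ∧ ¬r) → □¬□(¬q ∧ ¬r)), u
3. ¬q ∨ p, u
4. ¬□(¬q ∧ ¬r), u
5. ¬□¬□(¬q ∧ ¬r), u
6. p, u
7. ¬(¬q ∧ ¬r), v
8. r, v
9. □(¬q ∧ ¬r), w
Accessibility: uRv, uRw

Satisfiable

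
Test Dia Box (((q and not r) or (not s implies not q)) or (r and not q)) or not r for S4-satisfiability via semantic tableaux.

Yes, satisfiable

1. Dia Box (((q and not r) or (not s implies not q)) or (r and not q)) or not r, w0
2. not r, w0
Accessibility: w0Rw0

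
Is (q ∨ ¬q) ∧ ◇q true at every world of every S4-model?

Tableau for the negation ¬((q ∨ ¬q) ∧ ◇q):
1. ¬((q ∨ ¬q) ∧ ◇q), u
2. ¬◇q, u   [¬∧-rule on 1 (branches; this branch)]
3. ¬q, u   [¬◇-rule on 2 via uRu]
Accessibility: uRu
The negation has an open branch (countermodel exists).

Invalid (countermodel exists)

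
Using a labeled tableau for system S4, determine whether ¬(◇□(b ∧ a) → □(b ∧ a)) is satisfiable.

1. ¬(◇□(b ∧ a) → □(b ∧ a)), w0
2. ◇□(b ∧ a), w0   [¬→-rule on 1]
3. ¬□(b ∧ a), w0   [¬→-rule on 1]
4. □(b ∧ a), w1   [◇-rule on 2: fresh world w1, w0Rw1]
5. b ∧ a, w1   [□-rule on 4 via w1Rw1]
6. b, w1   [∧-rule on 5]
7. a, w1   [∧-rule on 5]
8. ¬(b ∧ a), w2   [¬□-rule on 3: fresh world w2, w0Rw2]
9. ¬a, w2   [¬∧-rule on 8 (branches; this branch)]
Accessibility: w0Rw0, w0Rw1, w0Rw2, w1Rw1, w2Rw2

Satisfiable (open branch found)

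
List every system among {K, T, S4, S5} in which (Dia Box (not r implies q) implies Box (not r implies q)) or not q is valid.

S5

S5-tableau for the negation not ((Dia Box (not r implies q) implies Box (not r implies q)) or not q):
1. not ((Dia Box (not r implies q) implies Box (not r implies q)) or not q), w0
2. not (Dia Box (not r implies q) implies Box (not r implies q)), w0   [neg-or-rule on 1]
3. q, w0   [neg-or-rule on 1]
4. Dia Box (not r implies q), w0   [neg-implies-rule on 2]
5. not Box (not r implies q), w0   [neg-implies-rule on 2]
6. Box (not r implies q), w1   [Dia-rule on 4: fresh world w1, w0Rw1]
7. not r implies q, w0   [Box-rule on 6 via w1Rw0]
8. not r implies q, w1   [Box-rule on 6 via w1Rw1]
9. q, w1   [implies-rule on 8 (branches; this branch)]
10. not (not r implies q), w2   [neg-Box-rule on 5: fresh world w2, w0Rw2]
11. not r, w2   [neg-implies-rule on 10]
12. not q, w2   [neg-implies-rule on 10]
13. not r implies q, w2   [Box-rule on 6 via w1Rw2]
14. q, w2   [implies-rule on 13 (branches; this branch)]
Accessibility: w0Rw0, w0Rw1, w0Rw2, w1Rw0, w1Rw1, w1Rw2, w2Rw0, w2Rw1, w2Rw2
Branch closes: q and not q both at w2.
Every branch closes (one shown): valid in S5.
S4-tableau for the negation not ((Dia Box (not r implies q) implies Box (not r implies q)) or not q):
1. not ((Dia Box (not r implies q) implies Box (not r implies q)) or not q), w0
2. not (Dia Box (not r implies q) implies Box (not r implies q)), w0   [neg-or-rule on 1]
3. q, w0   [neg-or-rule on 1]
4. Dia Box (not r implies q), w0   [neg-implies-rule on 2]
5. not Box (not r implies q), w0   [neg-implies-rule on 2]
6. Box (not r implies q), w1   [Dia-rule on 4: fresh world w1, w0Rw1]
7. not r implies q, w1   [Box-rule on 6 via w1Rw1]
8. q, w1   [implies-rule on 7 (branches; this branch)]
9. not (not r implies q), w2   [neg-Box-rule on 5: fresh world w2, w0Rw2]
10. not r, w2   [neg-implies-rule on 9]
11. not q, w2   [neg-implies-rule on 9]
Accessibility: w0Rw0, w0Rw1, w0Rw2, w1Rw1, w2Rw2
Complete open branch: countermodel on an S4-frame, so not valid in S4, nor in K, T (the same frame is also a K-frame and a T-frame).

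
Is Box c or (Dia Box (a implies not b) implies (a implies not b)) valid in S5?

Tableau for the negation not (Box c or (Dia Box (a implies not b) implies (a implies not b))):
1. not (Box c or (Dia Box (a implies not b) implies (a implies not b))), w0
2. not Box c, w0   [neg-or-rule on 1]
3. not (Dia Box (a implies not b) implies (a implies not b)), w0   [neg-or-rule on 1]
4. Dia Box (a implies not b), w0   [neg-implies-rule on 3]
5. not (a implies not b), w0   [neg-implies-rule on 3]
6. a, w0   [neg-implies-rule on 5]
7. b, w0   [neg-implies-rule on 5]
8. not c, w1   [neg-Box-rule on 2: fresh world w1, w0Rw1]
9. Box (a implies not b), w2   [Dia-rule on 4: fresh world w2, w0Rw2]
10. a implies not b, w0   [Box-rule on 9 via w2Rw0]
11. a implies not b, w1   [Box-rule on 9 via w2Rw1]
12. a implies not b, w2   [Box-rule on 9 via w2Rw2]
13. not b, w0   [implies-rule on 10 (branches; this branch)]
Accessibility: w0Rw0, w0Rw1, w0Rw2, w1Rw0, w1Rw1, w1Rw2, w2Rw0, w2Rw1, w2Rw2
Branch closes: b and not b both at w0.
All branches of the negation close; one closing branch shown above.

Valid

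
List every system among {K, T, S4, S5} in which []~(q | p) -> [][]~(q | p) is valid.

T-tableau for the negation ~([]~(q | p) -> [][]~(q | p)):
1. ~([]~(q | p) -> [][]~(q | p)), 0
2. []~(q | p), 0   [~->-rule on 1]
3. ~[][]~(q | p), 0   [~->-rule on 1]
4. ~(q | p), 0   [[]-rule on 2 via 0R0]
5. ~q, 0   [~|-rule on 4]
6. ~p, 0   [~|-rule on 4]
7. ~[]~(q | p), 1   [~[]-rule on 3: fresh world 1, 0R1]
8. ~(q | p), 1   [[]-rule on 2 via 0R1]
9. ~q, 1   [~|-rule on 8]
10. ~p, 1   [~|-rule on 8]
11. q | p, 2   [~[]-rule on 7: fresh world 2, 1R2]
12. p, 2   [|-rule on 11 (branches; this branch)]
Accessibility: 0R0, 0R1, 1R1, 1R2, 2R2
Complete open branch: countermodel on a T-frame, so not valid in T, nor in K (the same frame is also a K-frame).
S4-tableau for the negation ~([]~(q | p) -> [][]~(q | p)):
1. ~([]~(q | p) -> [][]~(q | p)), 0
2. []~(q | p), 0   [~->-rule on 1]
3. ~[][]~(q | p), 0   [~->-rule on 1]
4. ~(q | p), 0   [[]-rule on 2 via 0R0]
5. ~q, 0   [~|-rule on 4]
6. ~p, 0   [~|-rule on 4]
7. ~[]~(q | p), 1   [~[]-rule on 3: fresh world 1, 0R1]
8. ~(q | p), 1   [[]-rule on 2 via 0R1]
9. ~q, 1   [~|-rule on 8]
10. ~p, 1   [~|-rule on 8]
11. q | p, 2   [~[]-rule on 7: fresh world 2, 1R2]
12. ~(q | p), 2   [[]-rule on 2 via 0R2]
13. ~q, 2   [~|-rule on 12]
14. ~p, 2   [~|-rule on 12]
15. p, 2   [|-rule on 11 (branches; this branch)]
Accessibility: 0R0, 0R1, 0R2, 1R1, 1R2, 2R2
Branch closes: p and ~p both at 2.
Every branch closes (one shown): valid in S4, hence also in S5 (every theorem of S4 is a theorem of S5).

S4, S5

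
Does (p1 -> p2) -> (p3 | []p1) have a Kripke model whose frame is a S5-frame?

Satisfiable (open branch found)

1. (p1 -> p2) -> (p3 | []p1), w0
2. p3 | []p1, w0
3. []p1, w0
4. p1, w0
Accessibility: w0Rw0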